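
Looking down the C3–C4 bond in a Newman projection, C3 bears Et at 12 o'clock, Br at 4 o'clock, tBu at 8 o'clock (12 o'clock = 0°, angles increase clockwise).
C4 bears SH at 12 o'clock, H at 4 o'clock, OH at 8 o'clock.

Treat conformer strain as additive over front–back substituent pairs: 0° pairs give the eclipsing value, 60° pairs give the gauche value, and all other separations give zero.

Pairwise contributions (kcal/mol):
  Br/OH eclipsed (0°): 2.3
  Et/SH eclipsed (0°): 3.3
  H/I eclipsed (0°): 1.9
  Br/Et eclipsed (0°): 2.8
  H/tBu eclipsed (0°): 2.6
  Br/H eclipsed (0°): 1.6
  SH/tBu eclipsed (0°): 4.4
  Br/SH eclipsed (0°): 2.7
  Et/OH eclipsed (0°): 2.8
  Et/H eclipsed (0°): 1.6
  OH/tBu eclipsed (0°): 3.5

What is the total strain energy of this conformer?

8.4 kcal/mol

This conformer is eclipsed. Et at 0° is eclipsed with SH at 0° (3.3); Br at 120° is eclipsed with H at 120° (1.6); tBu at 240° is eclipsed with OH at 240° (3.5). Total 8.4 kcal/mol.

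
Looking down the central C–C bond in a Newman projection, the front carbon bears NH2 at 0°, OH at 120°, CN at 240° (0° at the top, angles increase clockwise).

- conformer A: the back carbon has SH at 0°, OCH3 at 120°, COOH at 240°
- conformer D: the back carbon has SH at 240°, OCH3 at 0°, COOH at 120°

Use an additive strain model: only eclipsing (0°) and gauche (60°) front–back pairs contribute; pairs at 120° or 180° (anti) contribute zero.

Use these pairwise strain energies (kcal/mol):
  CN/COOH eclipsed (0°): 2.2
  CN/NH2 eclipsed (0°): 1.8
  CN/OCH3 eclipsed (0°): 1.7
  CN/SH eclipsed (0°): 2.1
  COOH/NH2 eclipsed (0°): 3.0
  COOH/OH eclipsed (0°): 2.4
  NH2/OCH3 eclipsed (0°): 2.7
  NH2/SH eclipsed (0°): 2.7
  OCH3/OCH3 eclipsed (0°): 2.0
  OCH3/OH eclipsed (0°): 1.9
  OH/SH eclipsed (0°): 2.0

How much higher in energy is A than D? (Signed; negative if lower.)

-0.4 kcal/mol

A (eclipsed): NH2(0°)/SH(0°) eclipsed 2.7; OH(120°)/OCH3(120°) eclipsed 1.9; CN(240°)/COOH(240°) eclipsed 2.2 → 6.8 kcal/mol.
D (eclipsed): NH2(0°)/OCH3(0°) eclipsed 2.7; OH(120°)/COOH(120°) eclipsed 2.4; CN(240°)/SH(240°) eclipsed 2.1 → 7.2 kcal/mol.
E(A) − E(D) = 6.8 − 7.2 = -0.4 kcal/mol.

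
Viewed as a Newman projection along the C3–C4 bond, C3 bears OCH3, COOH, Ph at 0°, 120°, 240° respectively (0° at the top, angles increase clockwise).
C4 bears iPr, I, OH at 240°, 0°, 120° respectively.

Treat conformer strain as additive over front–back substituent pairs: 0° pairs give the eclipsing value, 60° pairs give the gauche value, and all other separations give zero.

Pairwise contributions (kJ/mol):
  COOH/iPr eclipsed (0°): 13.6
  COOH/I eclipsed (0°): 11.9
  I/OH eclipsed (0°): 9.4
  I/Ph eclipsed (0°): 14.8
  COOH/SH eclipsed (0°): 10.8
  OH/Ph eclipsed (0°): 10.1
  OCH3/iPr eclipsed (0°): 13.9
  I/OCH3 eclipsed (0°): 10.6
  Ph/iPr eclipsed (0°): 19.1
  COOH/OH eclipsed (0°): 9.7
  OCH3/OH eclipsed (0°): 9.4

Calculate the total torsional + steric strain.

39.4 kJ/mol

This conformer (eclipsed): OCH3–I eclipsed, COOH–OH eclipsed, Ph–iPr eclipsed; 10.6 + 9.7 + 19.1 = 39.4 kJ/mol.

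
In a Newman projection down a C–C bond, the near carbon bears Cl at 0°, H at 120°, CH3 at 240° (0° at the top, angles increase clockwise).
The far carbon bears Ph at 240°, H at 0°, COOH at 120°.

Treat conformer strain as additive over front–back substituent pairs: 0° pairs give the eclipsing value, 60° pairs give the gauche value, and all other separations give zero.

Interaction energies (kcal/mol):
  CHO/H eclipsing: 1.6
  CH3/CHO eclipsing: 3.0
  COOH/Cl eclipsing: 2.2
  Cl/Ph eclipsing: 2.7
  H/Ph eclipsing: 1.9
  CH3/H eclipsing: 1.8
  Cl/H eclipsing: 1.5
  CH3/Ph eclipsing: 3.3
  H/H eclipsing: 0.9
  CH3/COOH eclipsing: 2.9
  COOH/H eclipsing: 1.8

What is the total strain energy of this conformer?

This conformer is eclipsed. Cl at 0° is eclipsed with H at 0° (1.5); H at 120° is eclipsed with COOH at 120° (1.8); CH3 at 240° is eclipsed with Ph at 240° (3.3). Total 6.6 kcal/mol.

6.6 kcal/mol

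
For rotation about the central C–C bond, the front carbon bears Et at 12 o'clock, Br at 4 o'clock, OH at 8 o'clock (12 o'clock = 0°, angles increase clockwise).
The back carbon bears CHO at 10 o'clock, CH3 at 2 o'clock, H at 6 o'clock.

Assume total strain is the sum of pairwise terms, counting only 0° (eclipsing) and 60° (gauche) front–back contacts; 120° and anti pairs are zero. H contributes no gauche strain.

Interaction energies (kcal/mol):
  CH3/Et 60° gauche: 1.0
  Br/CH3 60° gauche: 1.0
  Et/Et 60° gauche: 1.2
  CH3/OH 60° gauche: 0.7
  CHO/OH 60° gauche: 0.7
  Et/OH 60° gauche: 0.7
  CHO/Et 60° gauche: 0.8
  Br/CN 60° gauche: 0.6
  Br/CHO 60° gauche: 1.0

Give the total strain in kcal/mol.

3.5 kcal/mol

This conformer (staggered): Et–CHO gauche, Et–CH3 gauche, Br–CH3 gauche, OH–CHO gauche; 0.8 + 1.0 + 1.0 + 0.7 = 3.5 kcal/mol.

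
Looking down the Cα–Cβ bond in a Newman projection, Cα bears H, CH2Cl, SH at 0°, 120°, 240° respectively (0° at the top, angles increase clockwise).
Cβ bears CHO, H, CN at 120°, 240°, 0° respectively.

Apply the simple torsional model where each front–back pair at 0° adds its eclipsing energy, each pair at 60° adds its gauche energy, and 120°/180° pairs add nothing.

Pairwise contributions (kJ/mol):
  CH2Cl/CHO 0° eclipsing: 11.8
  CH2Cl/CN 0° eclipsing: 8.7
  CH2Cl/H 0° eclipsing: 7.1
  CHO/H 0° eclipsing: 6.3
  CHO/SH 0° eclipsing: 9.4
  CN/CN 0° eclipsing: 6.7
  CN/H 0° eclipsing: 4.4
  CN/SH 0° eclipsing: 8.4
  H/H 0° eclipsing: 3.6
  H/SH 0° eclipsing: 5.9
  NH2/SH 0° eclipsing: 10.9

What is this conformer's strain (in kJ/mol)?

This conformer (eclipsed): H(0°)/CN(0°) eclipsed 4.4; CH2Cl(120°)/CHO(120°) eclipsed 11.8; SH(240°)/H(240°) eclipsed 5.9 → 22.1 kJ/mol.

22.1 kJ/mol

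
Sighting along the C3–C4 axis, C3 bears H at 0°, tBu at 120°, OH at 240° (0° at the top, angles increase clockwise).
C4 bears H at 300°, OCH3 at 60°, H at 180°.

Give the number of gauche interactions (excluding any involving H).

1

Non-H gauche pairs: tBu(120°)/OCH3(60°) — 1 interaction.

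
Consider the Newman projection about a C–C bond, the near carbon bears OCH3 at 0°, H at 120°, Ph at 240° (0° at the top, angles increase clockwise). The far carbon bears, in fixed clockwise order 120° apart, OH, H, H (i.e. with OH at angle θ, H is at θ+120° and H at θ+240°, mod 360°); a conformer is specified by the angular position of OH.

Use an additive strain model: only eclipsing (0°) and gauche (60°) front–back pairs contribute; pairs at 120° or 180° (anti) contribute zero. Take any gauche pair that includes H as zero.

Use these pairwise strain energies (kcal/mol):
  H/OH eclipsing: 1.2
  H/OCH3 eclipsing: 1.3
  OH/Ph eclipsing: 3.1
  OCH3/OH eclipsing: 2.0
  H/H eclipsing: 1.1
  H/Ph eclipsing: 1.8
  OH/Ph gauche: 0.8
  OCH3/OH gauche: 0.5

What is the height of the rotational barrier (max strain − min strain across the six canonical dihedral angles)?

OH at 0° (eclipsed): OCH3(0°)/OH(0°) eclipsed 2.0; H(120°)/H(120°) eclipsed 1.1; Ph(240°)/H(240°) eclipsed 1.8 → 4.9 kcal/mol.
OH at 60° (staggered): OCH3(0°)/OH(60°) gauche 0.5 → 0.5 kcal/mol.
OH at 120° (eclipsed): OCH3(0°)/H(0°) eclipsed 1.3; H(120°)/OH(120°) eclipsed 1.2; Ph(240°)/H(240°) eclipsed 1.8 → 4.3 kcal/mol.
OH at 180° (staggered): Ph(240°)/OH(180°) gauche 0.8 → 0.8 kcal/mol.
OH at 240° (eclipsed): OCH3(0°)/H(0°) eclipsed 1.3; H(120°)/H(120°) eclipsed 1.1; Ph(240°)/OH(240°) eclipsed 3.1 → 5.5 kcal/mol.
OH at 300° (staggered): OCH3(0°)/OH(300°) gauche 0.5; Ph(240°)/OH(300°) gauche 0.8 → 1.3 kcal/mol.
Max at 240° (5.5 kcal/mol), min at 60° (0.5 kcal/mol); barrier = 5.0 kcal/mol.

5.0 kcal/mol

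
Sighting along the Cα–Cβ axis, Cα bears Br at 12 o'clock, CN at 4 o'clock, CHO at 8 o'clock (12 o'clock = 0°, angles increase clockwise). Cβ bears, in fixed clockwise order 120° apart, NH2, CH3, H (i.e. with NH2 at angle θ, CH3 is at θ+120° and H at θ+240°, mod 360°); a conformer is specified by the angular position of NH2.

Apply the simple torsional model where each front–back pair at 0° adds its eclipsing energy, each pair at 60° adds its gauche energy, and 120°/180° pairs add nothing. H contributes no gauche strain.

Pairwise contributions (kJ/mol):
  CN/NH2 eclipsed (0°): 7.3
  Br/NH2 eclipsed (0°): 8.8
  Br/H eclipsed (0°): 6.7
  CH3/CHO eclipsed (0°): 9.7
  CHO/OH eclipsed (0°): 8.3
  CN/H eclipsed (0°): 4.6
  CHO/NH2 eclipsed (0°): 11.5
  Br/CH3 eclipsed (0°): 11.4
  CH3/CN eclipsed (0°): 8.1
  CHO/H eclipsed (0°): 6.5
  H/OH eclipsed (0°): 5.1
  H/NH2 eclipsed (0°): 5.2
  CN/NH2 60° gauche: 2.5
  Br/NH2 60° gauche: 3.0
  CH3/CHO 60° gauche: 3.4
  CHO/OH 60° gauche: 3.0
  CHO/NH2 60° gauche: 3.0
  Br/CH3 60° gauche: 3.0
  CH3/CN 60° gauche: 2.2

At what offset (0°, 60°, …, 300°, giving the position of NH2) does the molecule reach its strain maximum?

NH2 at 0° (eclipsed): Br(0°)/NH2(0°) eclipsed 8.8; CN(120°)/CH3(120°) eclipsed 8.1; CHO(240°)/H(240°) eclipsed 6.5 → 23.4 kJ/mol.
NH2 at 60° (staggered): Br(0°)/NH2(60°) gauche 3.0; CN(120°)/NH2(60°) gauche 2.5; CN(120°)/CH3(180°) gauche 2.2; CHO(240°)/CH3(180°) gauche 3.4 → 11.1 kJ/mol.
NH2 at 120° (eclipsed): Br(0°)/H(0°) eclipsed 6.7; CN(120°)/NH2(120°) eclipsed 7.3; CHO(240°)/CH3(240°) eclipsed 9.7 → 23.7 kJ/mol.
NH2 at 180° (staggered): Br(0°)/CH3(300°) gauche 3.0; CN(120°)/NH2(180°) gauche 2.5; CHO(240°)/NH2(180°) gauche 3.0; CHO(240°)/CH3(300°) gauche 3.4 → 11.9 kJ/mol.
NH2 at 240° (eclipsed): Br(0°)/CH3(0°) eclipsed 11.4; CN(120°)/H(120°) eclipsed 4.6; CHO(240°)/NH2(240°) eclipsed 11.5 → 27.5 kJ/mol.
NH2 at 300° (staggered): Br(0°)/NH2(300°) gauche 3.0; Br(0°)/CH3(60°) gauche 3.0; CN(120°)/CH3(60°) gauche 2.2; CHO(240°)/NH2(300°) gauche 3.0 → 11.2 kJ/mol.
The maximum (27.5 kJ/mol) occurs with NH2 at 240°.

240°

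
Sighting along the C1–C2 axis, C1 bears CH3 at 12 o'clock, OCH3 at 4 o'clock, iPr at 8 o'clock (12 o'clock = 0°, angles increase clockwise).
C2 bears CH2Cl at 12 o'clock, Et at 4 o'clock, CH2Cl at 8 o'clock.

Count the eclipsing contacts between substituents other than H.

3

Non-H eclipsing pairs: CH3(0°)/CH2Cl(0°); OCH3(120°)/Et(120°); iPr(240°)/CH2Cl(240°) — 3 interactions.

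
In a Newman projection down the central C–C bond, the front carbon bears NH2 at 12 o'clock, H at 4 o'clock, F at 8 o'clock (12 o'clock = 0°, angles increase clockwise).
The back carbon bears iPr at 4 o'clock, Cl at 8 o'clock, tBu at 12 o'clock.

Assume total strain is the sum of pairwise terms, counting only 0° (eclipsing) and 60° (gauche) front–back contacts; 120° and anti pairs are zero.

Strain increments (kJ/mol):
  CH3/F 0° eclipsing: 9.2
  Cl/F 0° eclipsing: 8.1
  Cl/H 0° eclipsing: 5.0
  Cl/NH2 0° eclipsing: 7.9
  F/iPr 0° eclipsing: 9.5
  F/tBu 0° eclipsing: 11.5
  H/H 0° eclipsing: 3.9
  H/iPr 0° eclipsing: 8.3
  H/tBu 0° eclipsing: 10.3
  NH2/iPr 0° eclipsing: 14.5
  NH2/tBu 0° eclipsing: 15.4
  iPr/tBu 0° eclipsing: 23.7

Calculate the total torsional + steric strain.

This conformer is eclipsed. NH2 at 0° is eclipsed with tBu at 0° (15.4); H at 120° is eclipsed with iPr at 120° (8.3); F at 240° is eclipsed with Cl at 240° (8.1). Total 31.8 kJ/mol.

31.8 kJ/mol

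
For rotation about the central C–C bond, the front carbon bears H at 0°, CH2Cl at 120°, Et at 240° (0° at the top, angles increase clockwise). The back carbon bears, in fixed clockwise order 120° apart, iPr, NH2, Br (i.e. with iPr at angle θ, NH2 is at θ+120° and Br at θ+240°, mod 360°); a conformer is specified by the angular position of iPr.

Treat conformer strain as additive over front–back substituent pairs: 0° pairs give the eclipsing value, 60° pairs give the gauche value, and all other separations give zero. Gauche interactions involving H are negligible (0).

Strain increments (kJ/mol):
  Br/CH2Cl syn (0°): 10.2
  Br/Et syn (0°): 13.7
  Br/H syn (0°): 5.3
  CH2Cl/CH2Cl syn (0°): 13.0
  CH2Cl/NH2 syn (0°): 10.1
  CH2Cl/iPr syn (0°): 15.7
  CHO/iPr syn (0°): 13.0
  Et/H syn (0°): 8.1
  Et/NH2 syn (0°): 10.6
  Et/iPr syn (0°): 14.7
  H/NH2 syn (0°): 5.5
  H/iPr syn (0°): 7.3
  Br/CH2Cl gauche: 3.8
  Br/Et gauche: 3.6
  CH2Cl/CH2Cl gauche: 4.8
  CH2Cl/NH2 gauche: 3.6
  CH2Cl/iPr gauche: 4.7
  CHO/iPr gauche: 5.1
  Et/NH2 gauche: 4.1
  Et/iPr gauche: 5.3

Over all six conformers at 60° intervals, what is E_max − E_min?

iPr at 0° (eclipsed): H–iPr eclipsed, CH2Cl–NH2 eclipsed, Et–Br eclipsed; 7.3 + 10.1 + 13.7 = 31.1 kJ/mol.
iPr at 60° (staggered): CH2Cl–iPr gauche, CH2Cl–NH2 gauche, Et–NH2 gauche, Et–Br gauche; 4.7 + 3.6 + 4.1 + 3.6 = 16.0 kJ/mol.
iPr at 120° (eclipsed): H–Br eclipsed, CH2Cl–iPr eclipsed, Et–NH2 eclipsed; 5.3 + 15.7 + 10.6 = 31.6 kJ/mol.
iPr at 180° (staggered): CH2Cl–iPr gauche, CH2Cl–Br gauche, Et–iPr gauche, Et–NH2 gauche; 4.7 + 3.8 + 5.3 + 4.1 = 17.9 kJ/mol.
iPr at 240° (eclipsed): H–NH2 eclipsed, CH2Cl–Br eclipsed, Et–iPr eclipsed; 5.5 + 10.2 + 14.7 = 30.4 kJ/mol.
iPr at 300° (staggered): CH2Cl–NH2 gauche, CH2Cl–Br gauche, Et–iPr gauche, Et–Br gauche; 3.6 + 3.8 + 5.3 + 3.6 = 16.3 kJ/mol.
Max at 120° (31.6 kJ/mol), min at 60° (16.0 kJ/mol); barrier = 15.6 kJ/mol.

15.6 kJ/mol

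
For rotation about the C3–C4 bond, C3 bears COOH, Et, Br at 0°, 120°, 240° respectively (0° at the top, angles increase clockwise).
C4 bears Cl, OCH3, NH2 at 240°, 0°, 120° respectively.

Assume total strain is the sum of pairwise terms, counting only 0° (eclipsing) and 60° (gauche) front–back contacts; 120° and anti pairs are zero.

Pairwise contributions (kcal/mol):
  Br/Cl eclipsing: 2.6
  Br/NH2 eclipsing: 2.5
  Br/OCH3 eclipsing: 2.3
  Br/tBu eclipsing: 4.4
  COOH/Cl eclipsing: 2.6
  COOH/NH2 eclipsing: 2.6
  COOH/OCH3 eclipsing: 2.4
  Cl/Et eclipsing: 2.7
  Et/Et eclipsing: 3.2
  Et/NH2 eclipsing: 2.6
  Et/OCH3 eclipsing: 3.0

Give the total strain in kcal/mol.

This conformer is eclipsed. COOH at 0° is eclipsed with OCH3 at 0° (2.4); Et at 120° is eclipsed with NH2 at 120° (2.6); Br at 240° is eclipsed with Cl at 240° (2.6). Total 7.6 kcal/mol.

7.6 kcal/mol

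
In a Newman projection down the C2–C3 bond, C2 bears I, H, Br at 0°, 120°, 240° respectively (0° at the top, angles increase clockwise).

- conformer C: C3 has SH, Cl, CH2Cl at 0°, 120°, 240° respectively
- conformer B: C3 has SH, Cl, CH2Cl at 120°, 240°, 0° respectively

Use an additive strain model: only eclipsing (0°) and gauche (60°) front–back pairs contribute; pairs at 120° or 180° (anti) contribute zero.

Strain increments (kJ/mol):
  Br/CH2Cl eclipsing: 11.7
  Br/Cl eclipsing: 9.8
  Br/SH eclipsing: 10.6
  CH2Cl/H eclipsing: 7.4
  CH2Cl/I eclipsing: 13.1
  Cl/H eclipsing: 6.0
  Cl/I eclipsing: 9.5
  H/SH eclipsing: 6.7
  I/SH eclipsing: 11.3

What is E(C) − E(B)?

C is eclipsed. I at 0° is eclipsed with SH at 0° (11.3); H at 120° is eclipsed with Cl at 120° (6.0); Br at 240° is eclipsed with CH2Cl at 240° (11.7). Total 29.0 kJ/mol.
B is eclipsed. I at 0° is eclipsed with CH2Cl at 0° (13.1); H at 120° is eclipsed with SH at 120° (6.7); Br at 240° is eclipsed with Cl at 240° (9.8). Total 29.6 kJ/mol.
E(C) − E(B) = 29.0 − 29.6 = -0.6 kJ/mol.

-0.6 kJ/mol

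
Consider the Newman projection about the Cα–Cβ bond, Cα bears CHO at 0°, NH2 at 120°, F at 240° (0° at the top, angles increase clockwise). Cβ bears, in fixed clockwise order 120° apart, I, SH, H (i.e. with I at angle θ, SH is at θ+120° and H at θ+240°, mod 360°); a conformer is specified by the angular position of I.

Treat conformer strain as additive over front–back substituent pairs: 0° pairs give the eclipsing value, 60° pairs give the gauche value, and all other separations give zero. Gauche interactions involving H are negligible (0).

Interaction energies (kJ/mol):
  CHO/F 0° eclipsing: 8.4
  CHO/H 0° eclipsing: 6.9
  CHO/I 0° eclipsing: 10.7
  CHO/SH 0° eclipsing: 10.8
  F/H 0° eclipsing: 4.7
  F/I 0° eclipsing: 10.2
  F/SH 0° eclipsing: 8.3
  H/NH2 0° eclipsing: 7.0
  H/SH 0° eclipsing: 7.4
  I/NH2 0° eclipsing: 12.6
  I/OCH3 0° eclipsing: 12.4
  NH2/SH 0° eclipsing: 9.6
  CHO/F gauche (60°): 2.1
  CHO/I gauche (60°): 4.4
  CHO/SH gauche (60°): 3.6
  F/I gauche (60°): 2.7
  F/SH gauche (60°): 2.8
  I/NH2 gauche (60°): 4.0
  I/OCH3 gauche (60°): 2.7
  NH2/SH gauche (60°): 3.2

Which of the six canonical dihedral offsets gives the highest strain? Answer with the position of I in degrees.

I at 0° (eclipsed): CHO–I eclipsed, NH2–SH eclipsed, F–H eclipsed; 10.7 + 9.6 + 4.7 = 25.0 kJ/mol.
I at 60° (staggered): CHO–I gauche, NH2–I gauche, NH2–SH gauche, F–SH gauche; 4.4 + 4.0 + 3.2 + 2.8 = 14.4 kJ/mol.
I at 120° (eclipsed): CHO–H eclipsed, NH2–I eclipsed, F–SH eclipsed; 6.9 + 12.6 + 8.3 = 27.8 kJ/mol.
I at 180° (staggered): CHO–SH gauche, NH2–I gauche, F–I gauche, F–SH gauche; 3.6 + 4.0 + 2.7 + 2.8 = 13.1 kJ/mol.
I at 240° (eclipsed): CHO–SH eclipsed, NH2–H eclipsed, F–I eclipsed; 10.8 + 7.0 + 10.2 = 28.0 kJ/mol.
I at 300° (staggered): CHO–I gauche, CHO–SH gauche, NH2–SH gauche, F–I gauche; 4.4 + 3.6 + 3.2 + 2.7 = 13.9 kJ/mol.
The maximum (28.0 kJ/mol) occurs with I at 240°.

240°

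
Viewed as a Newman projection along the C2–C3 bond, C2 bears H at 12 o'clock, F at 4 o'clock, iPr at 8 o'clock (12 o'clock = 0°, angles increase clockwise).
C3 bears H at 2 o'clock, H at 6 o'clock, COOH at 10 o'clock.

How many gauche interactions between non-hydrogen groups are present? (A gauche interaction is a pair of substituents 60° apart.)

1

Non-H gauche pairs: iPr(240°)/COOH(300°) — 1 interaction.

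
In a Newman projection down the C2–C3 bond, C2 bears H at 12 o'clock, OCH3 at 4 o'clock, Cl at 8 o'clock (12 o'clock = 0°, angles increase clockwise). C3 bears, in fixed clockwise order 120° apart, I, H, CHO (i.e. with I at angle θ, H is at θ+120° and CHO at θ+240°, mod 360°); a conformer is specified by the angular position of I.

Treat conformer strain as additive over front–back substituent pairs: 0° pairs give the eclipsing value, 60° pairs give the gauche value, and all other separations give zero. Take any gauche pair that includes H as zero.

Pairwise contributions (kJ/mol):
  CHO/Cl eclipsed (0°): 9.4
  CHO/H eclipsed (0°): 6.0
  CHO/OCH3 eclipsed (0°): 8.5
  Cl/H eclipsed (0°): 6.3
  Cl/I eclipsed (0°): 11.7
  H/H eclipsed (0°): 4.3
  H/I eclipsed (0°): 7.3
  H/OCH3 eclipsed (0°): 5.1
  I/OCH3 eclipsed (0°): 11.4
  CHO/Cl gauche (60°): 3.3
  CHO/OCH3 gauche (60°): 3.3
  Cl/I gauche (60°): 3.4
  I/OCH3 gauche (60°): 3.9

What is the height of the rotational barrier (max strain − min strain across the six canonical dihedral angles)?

I at 0° (eclipsed): H(0°)/I(0°) eclipsed 7.3; OCH3(120°)/H(120°) eclipsed 5.1; Cl(240°)/CHO(240°) eclipsed 9.4 → 21.8 kJ/mol.
I at 60° (staggered): OCH3(120°)/I(60°) gauche 3.9; Cl(240°)/CHO(300°) gauche 3.3 → 7.2 kJ/mol.
I at 120° (eclipsed): H(0°)/CHO(0°) eclipsed 6.0; OCH3(120°)/I(120°) eclipsed 11.4; Cl(240°)/H(240°) eclipsed 6.3 → 23.7 kJ/mol.
I at 180° (staggered): OCH3(120°)/I(180°) gauche 3.9; OCH3(120°)/CHO(60°) gauche 3.3; Cl(240°)/I(180°) gauche 3.4 → 10.6 kJ/mol.
I at 240° (eclipsed): H(0°)/H(0°) eclipsed 4.3; OCH3(120°)/CHO(120°) eclipsed 8.5; Cl(240°)/I(240°) eclipsed 11.7 → 24.5 kJ/mol.
I at 300° (staggered): OCH3(120°)/CHO(180°) gauche 3.3; Cl(240°)/I(300°) gauche 3.4; Cl(240°)/CHO(180°) gauche 3.3 → 10.0 kJ/mol.
Max at 240° (24.5 kJ/mol), min at 60° (7.2 kJ/mol); barrier = 17.3 kJ/mol.

17.3 kJ/mol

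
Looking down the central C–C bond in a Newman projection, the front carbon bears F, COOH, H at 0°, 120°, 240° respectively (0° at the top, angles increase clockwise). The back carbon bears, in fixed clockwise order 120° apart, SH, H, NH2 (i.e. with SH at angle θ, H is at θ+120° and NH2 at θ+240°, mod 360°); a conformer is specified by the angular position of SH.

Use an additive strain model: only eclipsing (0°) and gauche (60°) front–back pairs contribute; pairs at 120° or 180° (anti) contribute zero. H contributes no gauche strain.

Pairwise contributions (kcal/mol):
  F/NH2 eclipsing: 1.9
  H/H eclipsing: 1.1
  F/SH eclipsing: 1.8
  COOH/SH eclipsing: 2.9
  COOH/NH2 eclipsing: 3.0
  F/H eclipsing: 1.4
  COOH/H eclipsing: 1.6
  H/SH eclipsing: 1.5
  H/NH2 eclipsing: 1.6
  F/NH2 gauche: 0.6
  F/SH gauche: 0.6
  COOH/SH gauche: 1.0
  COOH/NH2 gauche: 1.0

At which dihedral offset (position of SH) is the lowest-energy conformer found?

SH at 0° (eclipsed): F–SH eclipsed, COOH–H eclipsed, H–NH2 eclipsed; 1.8 + 1.6 + 1.6 = 5.0 kcal/mol.
SH at 60° (staggered): F–SH gauche, F–NH2 gauche, COOH–SH gauche; 0.6 + 0.6 + 1.0 = 2.2 kcal/mol.
SH at 120° (eclipsed): F–NH2 eclipsed, COOH–SH eclipsed, H–H eclipsed; 1.9 + 2.9 + 1.1 = 5.9 kcal/mol.
SH at 180° (staggered): F–NH2 gauche, COOH–SH gauche, COOH–NH2 gauche; 0.6 + 1.0 + 1.0 = 2.6 kcal/mol.
SH at 240° (eclipsed): F–H eclipsed, COOH–NH2 eclipsed, H–SH eclipsed; 1.4 + 3.0 + 1.5 = 5.9 kcal/mol.
SH at 300° (staggered): F–SH gauche, COOH–NH2 gauche; 0.6 + 1.0 = 1.6 kcal/mol.
The minimum (1.6 kcal/mol) occurs with SH at 300°.

300°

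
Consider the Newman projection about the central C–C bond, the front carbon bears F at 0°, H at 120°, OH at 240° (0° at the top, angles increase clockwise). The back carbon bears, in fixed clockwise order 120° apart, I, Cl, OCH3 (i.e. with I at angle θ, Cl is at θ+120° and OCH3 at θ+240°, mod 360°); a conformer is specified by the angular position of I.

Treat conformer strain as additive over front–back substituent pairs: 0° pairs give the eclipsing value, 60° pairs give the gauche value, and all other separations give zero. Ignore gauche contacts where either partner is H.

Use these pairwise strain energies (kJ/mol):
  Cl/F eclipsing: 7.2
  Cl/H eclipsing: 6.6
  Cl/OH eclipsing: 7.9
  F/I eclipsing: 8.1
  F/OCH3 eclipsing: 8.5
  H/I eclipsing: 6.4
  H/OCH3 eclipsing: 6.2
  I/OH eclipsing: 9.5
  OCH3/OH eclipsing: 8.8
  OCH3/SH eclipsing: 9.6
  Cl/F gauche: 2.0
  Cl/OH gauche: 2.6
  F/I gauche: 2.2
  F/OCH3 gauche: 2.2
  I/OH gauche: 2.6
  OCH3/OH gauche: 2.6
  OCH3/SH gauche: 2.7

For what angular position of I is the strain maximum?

I at 0° (eclipsed): F(0°)/I(0°) eclipsed 8.1; H(120°)/Cl(120°) eclipsed 6.6; OH(240°)/OCH3(240°) eclipsed 8.8 → 23.5 kJ/mol.
I at 60° (staggered): F(0°)/I(60°) gauche 2.2; F(0°)/OCH3(300°) gauche 2.2; OH(240°)/Cl(180°) gauche 2.6; OH(240°)/OCH3(300°) gauche 2.6 → 9.6 kJ/mol.
I at 120° (eclipsed): F(0°)/OCH3(0°) eclipsed 8.5; H(120°)/I(120°) eclipsed 6.4; OH(240°)/Cl(240°) eclipsed 7.9 → 22.8 kJ/mol.
I at 180° (staggered): F(0°)/Cl(300°) gauche 2.0; F(0°)/OCH3(60°) gauche 2.2; OH(240°)/I(180°) gauche 2.6; OH(240°)/Cl(300°) gauche 2.6 → 9.4 kJ/mol.
I at 240° (eclipsed): F(0°)/Cl(0°) eclipsed 7.2; H(120°)/OCH3(120°) eclipsed 6.2; OH(240°)/I(240°) eclipsed 9.5 → 22.9 kJ/mol.
I at 300° (staggered): F(0°)/I(300°) gauche 2.2; F(0°)/Cl(60°) gauche 2.0; OH(240°)/I(300°) gauche 2.6; OH(240°)/OCH3(180°) gauche 2.6 → 9.4 kJ/mol.
The maximum (23.5 kJ/mol) occurs with I at 0°.

0°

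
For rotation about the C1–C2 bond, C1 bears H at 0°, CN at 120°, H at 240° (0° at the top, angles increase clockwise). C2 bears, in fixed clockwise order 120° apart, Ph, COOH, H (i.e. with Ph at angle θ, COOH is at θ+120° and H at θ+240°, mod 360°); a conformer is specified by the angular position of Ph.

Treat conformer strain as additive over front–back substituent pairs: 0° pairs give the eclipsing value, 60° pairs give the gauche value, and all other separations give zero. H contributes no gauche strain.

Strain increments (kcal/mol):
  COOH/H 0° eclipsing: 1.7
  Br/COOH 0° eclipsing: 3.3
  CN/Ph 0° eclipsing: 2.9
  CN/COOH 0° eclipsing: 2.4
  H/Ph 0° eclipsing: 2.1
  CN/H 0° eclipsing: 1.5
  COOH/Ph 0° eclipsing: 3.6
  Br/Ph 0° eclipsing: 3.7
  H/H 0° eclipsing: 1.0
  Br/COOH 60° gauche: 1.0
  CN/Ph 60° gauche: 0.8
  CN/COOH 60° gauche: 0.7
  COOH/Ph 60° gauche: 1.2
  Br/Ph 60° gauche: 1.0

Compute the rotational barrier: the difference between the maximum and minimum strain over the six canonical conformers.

4.9 kcal/mol

Ph at 0° (eclipsed): H–Ph eclipsed, CN–COOH eclipsed, H–H eclipsed; 2.1 + 2.4 + 1.0 = 5.5 kcal/mol.
Ph at 60° (staggered): CN–Ph gauche, CN–COOH gauche; 0.8 + 0.7 = 1.5 kcal/mol.
Ph at 120° (eclipsed): H–H eclipsed, CN–Ph eclipsed, H–COOH eclipsed; 1.0 + 2.9 + 1.7 = 5.6 kcal/mol.
Ph at 180° (staggered): CN–Ph gauche; 0.8 = 0.8 kcal/mol.
Ph at 240° (eclipsed): H–COOH eclipsed, CN–H eclipsed, H–Ph eclipsed; 1.7 + 1.5 + 2.1 = 5.3 kcal/mol.
Ph at 300° (staggered): CN–COOH gauche; 0.7 = 0.7 kcal/mol.
Max at 120° (5.6 kcal/mol), min at 300° (0.7 kcal/mol); barrier = 4.9 kcal/mol.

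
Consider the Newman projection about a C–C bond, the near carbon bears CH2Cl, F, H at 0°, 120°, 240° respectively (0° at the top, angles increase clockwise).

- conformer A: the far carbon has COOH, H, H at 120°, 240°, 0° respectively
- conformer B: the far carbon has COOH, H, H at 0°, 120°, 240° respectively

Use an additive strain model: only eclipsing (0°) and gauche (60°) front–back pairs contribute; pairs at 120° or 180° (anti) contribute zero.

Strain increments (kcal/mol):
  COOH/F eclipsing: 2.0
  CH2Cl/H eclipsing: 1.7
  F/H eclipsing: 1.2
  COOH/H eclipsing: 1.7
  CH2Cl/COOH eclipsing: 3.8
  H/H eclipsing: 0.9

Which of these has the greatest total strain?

B

A (eclipsed): CH2Cl(0°)/H(0°) eclipsed 1.7; F(120°)/COOH(120°) eclipsed 2.0; H(240°)/H(240°) eclipsed 0.9 → 4.6 kcal/mol.
B (eclipsed): CH2Cl(0°)/COOH(0°) eclipsed 3.8; F(120°)/H(120°) eclipsed 1.2; H(240°)/H(240°) eclipsed 0.9 → 5.9 kcal/mol.
B has the highest total (5.9 kcal/mol).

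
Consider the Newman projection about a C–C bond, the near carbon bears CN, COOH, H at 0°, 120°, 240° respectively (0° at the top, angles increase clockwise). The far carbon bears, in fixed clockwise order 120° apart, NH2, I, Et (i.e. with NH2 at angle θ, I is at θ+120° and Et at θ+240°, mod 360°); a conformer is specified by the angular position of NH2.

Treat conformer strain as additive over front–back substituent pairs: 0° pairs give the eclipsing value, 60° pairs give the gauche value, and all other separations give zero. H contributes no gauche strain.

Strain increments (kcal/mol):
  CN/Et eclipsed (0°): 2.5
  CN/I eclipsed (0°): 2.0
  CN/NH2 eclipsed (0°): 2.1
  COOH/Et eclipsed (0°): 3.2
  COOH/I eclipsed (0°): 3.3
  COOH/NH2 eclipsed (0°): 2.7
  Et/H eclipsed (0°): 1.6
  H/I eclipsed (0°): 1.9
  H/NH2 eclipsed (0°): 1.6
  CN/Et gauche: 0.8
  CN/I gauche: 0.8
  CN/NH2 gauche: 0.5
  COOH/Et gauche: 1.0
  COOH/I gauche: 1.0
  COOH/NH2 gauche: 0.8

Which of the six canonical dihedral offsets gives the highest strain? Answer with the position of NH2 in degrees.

120°

NH2 at 0° (eclipsed): CN(0°)/NH2(0°) eclipsed 2.1; COOH(120°)/I(120°) eclipsed 3.3; H(240°)/Et(240°) eclipsed 1.6 → 7.0 kcal/mol.
NH2 at 60° (staggered): CN(0°)/NH2(60°) gauche 0.5; CN(0°)/Et(300°) gauche 0.8; COOH(120°)/NH2(60°) gauche 0.8; COOH(120°)/I(180°) gauche 1.0 → 3.1 kcal/mol.
NH2 at 120° (eclipsed): CN(0°)/Et(0°) eclipsed 2.5; COOH(120°)/NH2(120°) eclipsed 2.7; H(240°)/I(240°) eclipsed 1.9 → 7.1 kcal/mol.
NH2 at 180° (staggered): CN(0°)/I(300°) gauche 0.8; CN(0°)/Et(60°) gauche 0.8; COOH(120°)/NH2(180°) gauche 0.8; COOH(120°)/Et(60°) gauche 1.0 → 3.4 kcal/mol.
NH2 at 240° (eclipsed): CN(0°)/I(0°) eclipsed 2.0; COOH(120°)/Et(120°) eclipsed 3.2; H(240°)/NH2(240°) eclipsed 1.6 → 6.8 kcal/mol.
NH2 at 300° (staggered): CN(0°)/NH2(300°) gauche 0.5; CN(0°)/I(60°) gauche 0.8; COOH(120°)/I(60°) gauche 1.0; COOH(120°)/Et(180°) gauche 1.0 → 3.3 kcal/mol.
The maximum (7.1 kcal/mol) occurs with NH2 at 120°.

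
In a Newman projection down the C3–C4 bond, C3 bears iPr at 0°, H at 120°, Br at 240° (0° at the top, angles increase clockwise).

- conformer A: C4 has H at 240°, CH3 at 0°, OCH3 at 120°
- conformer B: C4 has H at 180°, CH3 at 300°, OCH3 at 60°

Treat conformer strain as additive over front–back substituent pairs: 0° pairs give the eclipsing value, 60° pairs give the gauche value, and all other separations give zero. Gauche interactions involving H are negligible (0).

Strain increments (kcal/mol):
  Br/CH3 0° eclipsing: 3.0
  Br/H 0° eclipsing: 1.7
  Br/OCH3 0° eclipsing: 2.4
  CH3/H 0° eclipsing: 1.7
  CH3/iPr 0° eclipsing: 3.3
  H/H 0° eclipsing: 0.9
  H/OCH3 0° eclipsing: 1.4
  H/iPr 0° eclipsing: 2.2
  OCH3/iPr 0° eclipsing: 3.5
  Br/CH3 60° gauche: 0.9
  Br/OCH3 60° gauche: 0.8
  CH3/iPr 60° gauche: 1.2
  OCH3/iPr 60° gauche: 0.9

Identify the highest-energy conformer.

A

A (eclipsed): iPr(0°)/CH3(0°) eclipsed 3.3; H(120°)/OCH3(120°) eclipsed 1.4; Br(240°)/H(240°) eclipsed 1.7 → 6.4 kcal/mol.
B (staggered): iPr(0°)/CH3(300°) gauche 1.2; iPr(0°)/OCH3(60°) gauche 0.9; Br(240°)/CH3(300°) gauche 0.9 → 3.0 kcal/mol.
A has the highest total (6.4 kcal/mol).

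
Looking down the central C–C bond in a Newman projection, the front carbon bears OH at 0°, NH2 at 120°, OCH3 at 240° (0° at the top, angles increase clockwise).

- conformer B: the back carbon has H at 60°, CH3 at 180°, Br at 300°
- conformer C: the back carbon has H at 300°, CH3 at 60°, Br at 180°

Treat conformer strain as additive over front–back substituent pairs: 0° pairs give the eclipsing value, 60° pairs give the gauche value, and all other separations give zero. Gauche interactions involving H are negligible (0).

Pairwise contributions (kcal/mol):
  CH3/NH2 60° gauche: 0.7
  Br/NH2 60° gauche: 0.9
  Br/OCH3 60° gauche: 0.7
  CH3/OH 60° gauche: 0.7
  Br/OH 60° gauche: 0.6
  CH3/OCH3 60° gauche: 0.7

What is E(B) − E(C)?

-0.3 kcal/mol

B (staggered): OH(0°)/Br(300°) gauche 0.6; NH2(120°)/CH3(180°) gauche 0.7; OCH3(240°)/CH3(180°) gauche 0.7; OCH3(240°)/Br(300°) gauche 0.7 → 2.7 kcal/mol.
C (staggered): OH(0°)/CH3(60°) gauche 0.7; NH2(120°)/CH3(60°) gauche 0.7; NH2(120°)/Br(180°) gauche 0.9; OCH3(240°)/Br(180°) gauche 0.7 → 3.0 kcal/mol.
E(B) − E(C) = 2.7 − 3.0 = -0.3 kcal/mol.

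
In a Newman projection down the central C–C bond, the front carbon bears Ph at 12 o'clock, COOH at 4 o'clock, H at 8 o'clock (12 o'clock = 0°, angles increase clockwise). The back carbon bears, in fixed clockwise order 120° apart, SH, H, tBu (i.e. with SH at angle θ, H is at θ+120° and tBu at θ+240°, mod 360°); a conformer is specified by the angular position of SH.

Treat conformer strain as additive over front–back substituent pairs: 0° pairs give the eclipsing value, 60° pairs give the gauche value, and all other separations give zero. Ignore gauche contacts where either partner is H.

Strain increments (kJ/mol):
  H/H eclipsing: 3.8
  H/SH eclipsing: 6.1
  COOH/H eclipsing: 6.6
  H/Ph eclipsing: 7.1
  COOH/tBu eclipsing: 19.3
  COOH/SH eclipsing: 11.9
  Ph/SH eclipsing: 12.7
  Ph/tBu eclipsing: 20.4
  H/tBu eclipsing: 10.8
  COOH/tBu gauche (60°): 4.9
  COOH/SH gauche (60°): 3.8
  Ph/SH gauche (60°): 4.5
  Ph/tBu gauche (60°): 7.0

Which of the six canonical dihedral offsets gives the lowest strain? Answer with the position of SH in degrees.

SH at 0° (eclipsed): Ph(0°)/SH(0°) eclipsed 12.7; COOH(120°)/H(120°) eclipsed 6.6; H(240°)/tBu(240°) eclipsed 10.8 → 30.1 kJ/mol.
SH at 60° (staggered): Ph(0°)/SH(60°) gauche 4.5; Ph(0°)/tBu(300°) gauche 7.0; COOH(120°)/SH(60°) gauche 3.8 → 15.3 kJ/mol.
SH at 120° (eclipsed): Ph(0°)/tBu(0°) eclipsed 20.4; COOH(120°)/SH(120°) eclipsed 11.9; H(240°)/H(240°) eclipsed 3.8 → 36.1 kJ/mol.
SH at 180° (staggered): Ph(0°)/tBu(60°) gauche 7.0; COOH(120°)/SH(180°) gauche 3.8; COOH(120°)/tBu(60°) gauche 4.9 → 15.7 kJ/mol.
SH at 240° (eclipsed): Ph(0°)/H(0°) eclipsed 7.1; COOH(120°)/tBu(120°) eclipsed 19.3; H(240°)/SH(240°) eclipsed 6.1 → 32.5 kJ/mol.
SH at 300° (staggered): Ph(0°)/SH(300°) gauche 4.5; COOH(120°)/tBu(180°) gauche 4.9 → 9.4 kJ/mol.
The minimum (9.4 kJ/mol) occurs with SH at 300°.

300°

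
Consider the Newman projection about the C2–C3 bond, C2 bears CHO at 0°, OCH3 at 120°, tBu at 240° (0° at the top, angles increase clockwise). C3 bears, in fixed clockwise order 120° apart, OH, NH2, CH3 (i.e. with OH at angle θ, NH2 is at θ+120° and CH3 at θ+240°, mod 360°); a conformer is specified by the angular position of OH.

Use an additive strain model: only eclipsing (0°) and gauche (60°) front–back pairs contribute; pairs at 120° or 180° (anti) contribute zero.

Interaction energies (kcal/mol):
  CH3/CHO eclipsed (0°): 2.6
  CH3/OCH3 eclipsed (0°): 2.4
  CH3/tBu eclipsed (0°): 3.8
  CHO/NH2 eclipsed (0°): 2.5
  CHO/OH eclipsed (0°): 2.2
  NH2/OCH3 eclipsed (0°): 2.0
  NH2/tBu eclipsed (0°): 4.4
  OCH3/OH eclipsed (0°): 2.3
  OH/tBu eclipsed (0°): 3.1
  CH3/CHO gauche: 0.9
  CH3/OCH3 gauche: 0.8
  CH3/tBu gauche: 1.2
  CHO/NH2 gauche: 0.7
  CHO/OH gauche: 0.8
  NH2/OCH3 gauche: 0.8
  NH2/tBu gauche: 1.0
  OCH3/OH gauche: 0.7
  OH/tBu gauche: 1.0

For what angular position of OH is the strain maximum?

120°

OH at 0° is eclipsed. CHO at 0° is eclipsed with OH at 0° (2.2); OCH3 at 120° is eclipsed with NH2 at 120° (2.0); tBu at 240° is eclipsed with CH3 at 240° (3.8). Total 8.0 kcal/mol.
OH at 60° is staggered. CHO at 0° is gauche with OH at 60° (0.8); CHO at 0° is gauche with CH3 at 300° (0.9); OCH3 at 120° is gauche with OH at 60° (0.7); OCH3 at 120° is gauche with NH2 at 180° (0.8); tBu at 240° is gauche with NH2 at 180° (1.0); tBu at 240° is gauche with CH3 at 300° (1.2). Total 5.4 kcal/mol.
OH at 120° is eclipsed. CHO at 0° is eclipsed with CH3 at 0° (2.6); OCH3 at 120° is eclipsed with OH at 120° (2.3); tBu at 240° is eclipsed with NH2 at 240° (4.4). Total 9.3 kcal/mol.
OH at 180° is staggered. CHO at 0° is gauche with NH2 at 300° (0.7); CHO at 0° is gauche with CH3 at 60° (0.9); OCH3 at 120° is gauche with OH at 180° (0.7); OCH3 at 120° is gauche with CH3 at 60° (0.8); tBu at 240° is gauche with OH at 180° (1.0); tBu at 240° is gauche with NH2 at 300° (1.0). Total 5.1 kcal/mol.
OH at 240° is eclipsed. CHO at 0° is eclipsed with NH2 at 0° (2.5); OCH3 at 120° is eclipsed with CH3 at 120° (2.4); tBu at 240° is eclipsed with OH at 240° (3.1). Total 8.0 kcal/mol.
OH at 300° is staggered. CHO at 0° is gauche with OH at 300° (0.8); CHO at 0° is gauche with NH2 at 60° (0.7); OCH3 at 120° is gauche with NH2 at 60° (0.8); OCH3 at 120° is gauche with CH3 at 180° (0.8); tBu at 240° is gauche with OH at 300° (1.0); tBu at 240° is gauche with CH3 at 180° (1.2). Total 5.3 kcal/mol.
The maximum (9.3 kcal/mol) occurs with OH at 120°.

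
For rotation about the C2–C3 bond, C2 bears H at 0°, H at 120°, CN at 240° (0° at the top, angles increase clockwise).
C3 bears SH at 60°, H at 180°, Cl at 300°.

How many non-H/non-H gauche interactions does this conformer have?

1

Non-H gauche pairs: CN(240°)/Cl(300°) — 1 interaction.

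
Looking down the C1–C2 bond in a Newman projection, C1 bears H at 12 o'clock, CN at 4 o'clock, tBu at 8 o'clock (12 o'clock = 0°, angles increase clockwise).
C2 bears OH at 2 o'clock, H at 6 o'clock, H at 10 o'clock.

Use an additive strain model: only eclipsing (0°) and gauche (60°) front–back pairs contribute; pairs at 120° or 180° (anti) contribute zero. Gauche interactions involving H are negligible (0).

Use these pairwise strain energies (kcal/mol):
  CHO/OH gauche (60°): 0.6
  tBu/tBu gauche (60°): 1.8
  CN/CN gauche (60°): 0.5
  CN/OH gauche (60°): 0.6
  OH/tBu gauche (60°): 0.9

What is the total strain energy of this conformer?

This conformer is staggered. CN at 120° is gauche with OH at 60° (0.6). Total 0.6 kcal/mol.

0.6 kcal/mol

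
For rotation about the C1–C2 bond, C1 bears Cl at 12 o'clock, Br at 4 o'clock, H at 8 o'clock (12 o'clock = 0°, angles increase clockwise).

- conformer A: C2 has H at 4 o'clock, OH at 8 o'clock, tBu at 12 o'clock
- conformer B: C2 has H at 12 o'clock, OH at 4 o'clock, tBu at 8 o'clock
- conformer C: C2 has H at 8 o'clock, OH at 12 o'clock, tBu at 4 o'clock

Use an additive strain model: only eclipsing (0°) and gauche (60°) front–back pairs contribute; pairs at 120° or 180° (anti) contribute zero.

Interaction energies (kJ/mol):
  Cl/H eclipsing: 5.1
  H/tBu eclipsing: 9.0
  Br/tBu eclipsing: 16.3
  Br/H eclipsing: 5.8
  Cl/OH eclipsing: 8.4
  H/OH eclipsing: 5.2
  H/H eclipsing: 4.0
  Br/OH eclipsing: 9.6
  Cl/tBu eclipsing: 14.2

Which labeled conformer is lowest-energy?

A is eclipsed. Cl at 0° is eclipsed with tBu at 0° (14.2); Br at 120° is eclipsed with H at 120° (5.8); H at 240° is eclipsed with OH at 240° (5.2). Total 25.2 kJ/mol.
B is eclipsed. Cl at 0° is eclipsed with H at 0° (5.1); Br at 120° is eclipsed with OH at 120° (9.6); H at 240° is eclipsed with tBu at 240° (9.0). Total 23.7 kJ/mol.
C is eclipsed. Cl at 0° is eclipsed with OH at 0° (8.4); Br at 120° is eclipsed with tBu at 120° (16.3); H at 240° is eclipsed with H at 240° (4.0). Total 28.7 kJ/mol.
B has the lowest total (23.7 kJ/mol).

B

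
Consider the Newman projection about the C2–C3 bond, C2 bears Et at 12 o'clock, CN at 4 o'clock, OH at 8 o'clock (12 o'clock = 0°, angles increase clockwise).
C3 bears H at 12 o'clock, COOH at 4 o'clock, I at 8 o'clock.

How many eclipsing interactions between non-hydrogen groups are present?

2

Non-H eclipsing pairs: CN(120°)/COOH(120°); OH(240°)/I(240°) — 2 interactions.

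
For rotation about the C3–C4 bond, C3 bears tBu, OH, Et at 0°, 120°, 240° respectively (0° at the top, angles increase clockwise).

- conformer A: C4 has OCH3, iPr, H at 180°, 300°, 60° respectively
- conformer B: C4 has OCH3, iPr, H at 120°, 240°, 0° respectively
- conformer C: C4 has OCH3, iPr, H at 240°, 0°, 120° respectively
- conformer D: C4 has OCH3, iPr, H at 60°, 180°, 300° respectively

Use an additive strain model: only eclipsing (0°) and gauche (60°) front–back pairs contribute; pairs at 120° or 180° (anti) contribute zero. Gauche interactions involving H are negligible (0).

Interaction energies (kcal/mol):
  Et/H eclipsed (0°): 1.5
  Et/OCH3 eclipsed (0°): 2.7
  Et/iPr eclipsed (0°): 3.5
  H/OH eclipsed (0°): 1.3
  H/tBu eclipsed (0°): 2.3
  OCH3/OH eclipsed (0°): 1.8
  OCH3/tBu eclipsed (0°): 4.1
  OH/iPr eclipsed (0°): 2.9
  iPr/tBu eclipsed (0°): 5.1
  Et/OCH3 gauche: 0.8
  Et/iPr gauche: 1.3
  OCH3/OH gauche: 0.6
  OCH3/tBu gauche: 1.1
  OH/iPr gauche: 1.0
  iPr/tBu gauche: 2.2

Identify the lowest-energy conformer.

D

A (staggered): tBu–iPr gauche, OH–OCH3 gauche, Et–OCH3 gauche, Et–iPr gauche; 2.2 + 0.6 + 0.8 + 1.3 = 4.9 kcal/mol.
B (eclipsed): tBu–H eclipsed, OH–OCH3 eclipsed, Et–iPr eclipsed; 2.3 + 1.8 + 3.5 = 7.6 kcal/mol.
C (eclipsed): tBu–iPr eclipsed, OH–H eclipsed, Et–OCH3 eclipsed; 5.1 + 1.3 + 2.7 = 9.1 kcal/mol.
D (staggered): tBu–OCH3 gauche, OH–OCH3 gauche, OH–iPr gauche, Et–iPr gauche; 1.1 + 0.6 + 1.0 + 1.3 = 4.0 kcal/mol.
D has the lowest total (4.0 kcal/mol).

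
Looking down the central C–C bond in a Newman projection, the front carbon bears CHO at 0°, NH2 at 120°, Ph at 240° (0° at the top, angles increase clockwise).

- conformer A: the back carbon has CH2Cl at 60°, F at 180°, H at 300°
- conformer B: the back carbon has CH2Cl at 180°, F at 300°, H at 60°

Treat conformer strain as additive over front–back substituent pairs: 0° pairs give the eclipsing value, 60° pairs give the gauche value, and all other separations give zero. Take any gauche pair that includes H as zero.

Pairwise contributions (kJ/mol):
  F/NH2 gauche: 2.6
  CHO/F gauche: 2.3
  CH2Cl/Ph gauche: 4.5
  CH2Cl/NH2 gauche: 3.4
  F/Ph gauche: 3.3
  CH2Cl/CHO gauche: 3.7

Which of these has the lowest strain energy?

A (staggered): CHO–CH2Cl gauche, NH2–CH2Cl gauche, NH2–F gauche, Ph–F gauche; 3.7 + 3.4 + 2.6 + 3.3 = 13.0 kJ/mol.
B (staggered): CHO–F gauche, NH2–CH2Cl gauche, Ph–CH2Cl gauche, Ph–F gauche; 2.3 + 3.4 + 4.5 + 3.3 = 13.5 kJ/mol.
A has the lowest total (13.0 kJ/mol).

A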